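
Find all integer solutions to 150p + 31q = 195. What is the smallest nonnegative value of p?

gcd(150, 31) = 1.
1 divides 195, so solutions exist.
By Bézout, 150·(6) + 31·(-29) = 1.
Scale by 195/1 = 195: (p₀, q₀) = (1170, -5655).
General solution: p = 1170 + 31t, q = -5655 - 150t for integer t.
p ≥ 0: smallest is 1170 mod 31 = 23 (at t = -37), with q = -105.

23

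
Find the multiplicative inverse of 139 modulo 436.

gcd(436, 139):
  436 = 3×139 + 19
  139 = 7×19 + 6
  19 = 3×6 + 1
  6 = 6×1
so gcd(436, 139) = 1.
Back-substitute for Bézout coefficients:
  1 = 19 - 3×6
  ... = 139×(-69) + 436×(22)
So 139×-69 ≡ 1 (mod 436), and -69 mod 436 = 367.

367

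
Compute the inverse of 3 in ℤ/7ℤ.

gcd(7, 3):
  7 = 2×3 + 1
  3 = 3×1
so gcd(7, 3) = 1.
Back-substitute for Bézout coefficients:
  1 = 7 - 2×3
  ... = 3×(-2) + 7×(1)
So 3×-2 ≡ 1 (mod 7), and -2 mod 7 = 5.

5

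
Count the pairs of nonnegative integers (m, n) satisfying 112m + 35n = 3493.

6

gcd(112, 35) = 7.
By Bézout, 112×(1) + 35×(-3) = 7.
One solution: (4, 87).
General: m = 4 + 5t, n = 87 - 16t.
m ≥ 0 ⇒ t ≥ 0; n ≥ 0 ⇒ t ≤ 5. So t ∈ [0, 5]: 6 solutions.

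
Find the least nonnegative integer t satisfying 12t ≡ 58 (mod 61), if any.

15

gcd(61, 12):
  61 = 5·12 + 1
  12 = 12·1
so gcd(61, 12) = 1.
1 divides 58, so solutions exist.
Back-substitute for Bézout coefficients:
  1 = 61 - 5·12
  ... = 12·(-5) + 61·(1)
So 12·(-5) ≡ 1 (mod 61); multiply by 58: t ≡ -290 (mod 61).
Smallest nonnegative: t = -290 mod 61 = 15.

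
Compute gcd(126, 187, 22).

gcd(187, 126):
  187 = 1×126 + 61
  126 = 2×61 + 4
  61 = 15×4 + 1
  4 = 4×1
so gcd(187, 126) = 1.
gcd(1, 22) = 1.

1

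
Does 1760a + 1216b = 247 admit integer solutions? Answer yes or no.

no

gcd(1760, 1216) = 32  (1760 = 1·1216 + 544, 1216 = 2·544 + 128, 544 = 4·128 + 32, 128 = 4·32).
32 does not divide 247 (remainder 23), so no integer solutions.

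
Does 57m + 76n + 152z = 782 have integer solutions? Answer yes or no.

no

gcd(76, 57) = 19  (76 = 1·57 + 19, 57 = 3·19).
gcd(19, 152) = 19.
19 does not divide 782 (remainder 3), so no integer solutions.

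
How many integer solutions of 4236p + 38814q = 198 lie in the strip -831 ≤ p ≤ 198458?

31

gcd(38814, 4236) = 6.
By Bézout, 4236*(2025) + 38814*(-221) = 6.
Particular solution: (2135, -233).
General solution: p = 2135 + 6469t, q = -233 - 706t for integer t.
-831 ≤ 2135 + 6469t ≤ 198458 gives t ∈ [0, 30], which is 31 values.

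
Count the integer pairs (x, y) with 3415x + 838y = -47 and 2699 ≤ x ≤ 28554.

31

gcd(3415, 838):
  3415 = 4×838 + 63
  838 = 13×63 + 19
  63 = 3×19 + 6
  19 = 3×6 + 1
  6 = 6×1
so gcd(3415, 838) = 1.
Back-substitute for Bézout coefficients:
  1 = 19 - 3×6
  ... = 3415×(-133) + 838×(542)
Scale by -47: particular solution (6251, -25474); reduce x mod 838: (385, -1569).
General solution: x = 385 + 838t, y = -1569 - 3415t for integer t.
2699 ≤ 385 + 838t ≤ 28554 gives t ∈ [3, 33], which is 31 values.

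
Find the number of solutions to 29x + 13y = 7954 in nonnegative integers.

21

gcd(29, 13) = 1.
By Bézout, 29*(-4) + 13*(9) = 1.
One solution: (8, 594).
General: x = 8 + 13t, y = 594 - 29t.
x ≥ 0 ⇒ t ≥ 0; y ≥ 0 ⇒ t ≤ 20. So t ∈ [0, 20]: 21 solutions.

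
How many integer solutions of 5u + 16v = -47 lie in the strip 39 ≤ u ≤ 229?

12

gcd(16, 5):
  16 = 3×5 + 1
  5 = 5×1
so gcd(16, 5) = 1.
Back-substitute for Bézout coefficients:
  1 = 16 - 3×5
  ... = 5×(-3) + 16×(1)
Scale by -47: particular solution (141, -47); reduce u mod 16: (13, -7).
General solution: u = 13 + 16t, v = -7 - 5t for integer t.
39 ≤ 13 + 16t ≤ 229 gives t ∈ [2, 13], which is 12 values.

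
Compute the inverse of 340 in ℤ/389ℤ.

gcd(389, 340) = 1.
By Bézout, 340*(127) + 389*(-111) = 1.
So 340*127 ≡ 1 (mod 389), and 127 mod 389 = 127.

127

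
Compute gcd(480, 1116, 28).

4

gcd(1116, 480) = 12  (1116 = 2×480 + 156, 480 = 3×156 + 12, 156 = 13×12).
gcd(12, 28) = 4.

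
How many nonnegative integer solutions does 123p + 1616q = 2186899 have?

11

gcd(1616, 123) = 1  (1616 = 13·123 + 17, 123 = 7·17 + 4, 17 = 4·4 + 1, 4 = 4·1).
Back-substituting, 123·(-381) + 1616·(29) = 1.
Scale by 2186899: one solution is (-833208519, 63420071). Reduce p mod 1616: (1081, 1271).
General: p = 1081 + 1616t, q = 1271 - 123t.
p ≥ 0 ⇒ t ≥ 0; q ≥ 0 ⇒ t ≤ 10. So t ∈ [0, 10]: 11 solutions.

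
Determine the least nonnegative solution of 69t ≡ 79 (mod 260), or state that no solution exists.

231

gcd(260, 69):
  260 = 3*69 + 53
  69 = 1*53 + 16
  53 = 3*16 + 5
  16 = 3*5 + 1
  5 = 5*1
so gcd(260, 69) = 1.
1 divides 79, so solutions exist.
Back-substitute for Bézout coefficients:
  1 = 16 - 3*5
  ... = 69*(49) + 260*(-13)
So 69*(49) ≡ 1 (mod 260); multiply by 79: t ≡ 3871 (mod 260).
Smallest nonnegative: t = 3871 mod 260 = 231.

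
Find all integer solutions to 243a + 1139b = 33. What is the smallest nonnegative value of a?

197

gcd(1139, 243) = 1  (1139 = 4·243 + 167, 243 = 1·167 + 76, 167 = 2·76 + 15, 76 = 5·15 + 1, 15 = 15·1).
1 divides 33, so solutions exist.
Back-substituting, 243·(75) + 1139·(-16) = 1.
Scale by 33/1 = 33: (a₀, b₀) = (2475, -528).
General solution: a = 2475 + 1139t, b = -528 - 243t for integer t.
a ≥ 0: smallest is 2475 mod 1139 = 197 (at t = -2), with b = -42.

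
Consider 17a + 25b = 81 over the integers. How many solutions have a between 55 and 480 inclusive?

17

gcd(25, 17):
  25 = 1*17 + 8
  17 = 2*8 + 1
  8 = 8*1
so gcd(25, 17) = 1.
Back-substitute for Bézout coefficients:
  1 = 17 - 2*8
  ... = 17*(3) + 25*(-2)
Scale by 81: particular solution (243, -162); reduce a mod 25: (18, -9).
General solution: a = 18 + 25t, b = -9 - 17t for integer t.
55 ≤ 18 + 25t ≤ 480 gives t ∈ [2, 18], which is 17 values.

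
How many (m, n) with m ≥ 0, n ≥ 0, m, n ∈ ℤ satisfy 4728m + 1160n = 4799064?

gcd(4728, 1160) = 8  (4728 = 4*1160 + 88, 1160 = 13*88 + 16, 88 = 5*16 + 8, 16 = 2*8).
Back-substituting, 4728*(66) + 1160*(-269) = 8.
Scale by 599883: one solution is (39592278, -161368527). Reduce m mod 145: (28, 4023).
General: m = 28 + 145t, n = 4023 - 591t.
m ≥ 0 ⇒ t ≥ 0; n ≥ 0 ⇒ t ≤ 6. So t ∈ [0, 6]: 7 solutions.

7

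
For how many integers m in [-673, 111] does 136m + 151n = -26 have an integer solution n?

gcd(151, 136) = 1  (151 = 1·136 + 15, 136 = 9·15 + 1, 15 = 15·1).
Back-substituting, 136·(10) + 151·(-9) = 1.
Scale by -26: particular solution (-260, 234); reduce m mod 151: (42, -38).
General solution: m = 42 + 151t, n = -38 - 136t for integer t.
-673 ≤ 42 + 151t ≤ 111 gives t ∈ [-4, 0], which is 5 values.

5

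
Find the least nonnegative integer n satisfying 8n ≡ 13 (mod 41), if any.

17

gcd(41, 8) = 1  (41 = 5·8 + 1, 8 = 8·1).
1 divides 13, so solutions exist.
Back-substituting, 8·(-5) + 41·(1) = 1.
So 8·(-5) ≡ 1 (mod 41); multiply by 13: n ≡ -65 (mod 41).
Smallest nonnegative: n = -65 mod 41 = 17.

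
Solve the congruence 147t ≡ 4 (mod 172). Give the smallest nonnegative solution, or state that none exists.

gcd(172, 147) = 1.
1 divides 4, so solutions exist.
By Bézout, 147·(55) + 172·(-47) = 1.
So 147·(55) ≡ 1 (mod 172); multiply by 4: t ≡ 220 (mod 172).
Smallest nonnegative: t = 220 mod 172 = 48.

48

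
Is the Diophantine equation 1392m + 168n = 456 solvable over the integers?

gcd(1392, 168) = 24  (1392 = 8×168 + 48, 168 = 3×48 + 24, 48 = 2×24).
24 divides 456, so integer solutions exist.

yes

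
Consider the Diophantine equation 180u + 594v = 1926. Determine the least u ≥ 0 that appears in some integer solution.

gcd(594, 180) = 18.
18 divides 1926, so solutions exist.
By Bézout, 180×(10) + 594×(-3) = 18.
Scale by 1926/18 = 107: (u₀, v₀) = (1070, -321).
General solution: u = 1070 + 33t, v = -321 - 10t for integer t.
u ≥ 0: smallest is 1070 mod 33 = 14 (at t = -32), with v = -1.

14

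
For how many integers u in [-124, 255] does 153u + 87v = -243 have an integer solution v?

gcd(153, 87):
  153 = 1·87 + 66
  87 = 1·66 + 21
  66 = 3·21 + 3
  21 = 7·3
so gcd(153, 87) = 3.
Back-substitute for Bézout coefficients:
  3 = 66 - 3·21
  ... = 153·(4) + 87·(-7)
Scale by -81: particular solution (-324, 567); reduce u mod 29: (24, -45).
General solution: u = 24 + 29t, v = -45 - 51t for integer t.
-124 ≤ 24 + 29t ≤ 255 gives t ∈ [-5, 7], which is 13 values.

13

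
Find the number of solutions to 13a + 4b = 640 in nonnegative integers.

13

gcd(13, 4):
  13 = 3*4 + 1
  4 = 4*1
so gcd(13, 4) = 1.
Back-substitute for Bézout coefficients:
  1 = 13 - 3*4
  ... = 13*(1) + 4*(-3)
Scale by 640: one solution is (640, -1920). Reduce a mod 4: (0, 160).
General: a = 0 + 4t, b = 160 - 13t.
a ≥ 0 ⇒ t ≥ 0; b ≥ 0 ⇒ t ≤ 12. So t ∈ [0, 12]: 13 solutions.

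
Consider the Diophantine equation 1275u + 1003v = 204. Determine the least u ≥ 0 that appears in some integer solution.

45

gcd(1275, 1003):
  1275 = 1×1003 + 272
  1003 = 3×272 + 187
  272 = 1×187 + 85
  187 = 2×85 + 17
  85 = 5×17
so gcd(1275, 1003) = 17.
17 divides 204, so solutions exist.
Back-substitute for Bézout coefficients:
  17 = 187 - 2×85
  ... = 1275×(-11) + 1003×(14)
Scale by 204/17 = 12: (u₀, v₀) = (-132, 168).
General solution: u = -132 + 59t, v = 168 - 75t for integer t.
u ≥ 0: smallest is -132 mod 59 = 45 (at t = 3), with v = -57.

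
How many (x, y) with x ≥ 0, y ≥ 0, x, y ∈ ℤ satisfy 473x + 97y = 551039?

gcd(473, 97) = 1.
By Bézout, 473*(8) + 97*(-39) = 1.
One solution: (50, 5437).
General: x = 50 + 97t, y = 5437 - 473t.
x ≥ 0 ⇒ t ≥ 0; y ≥ 0 ⇒ t ≤ 11. So t ∈ [0, 11]: 12 solutions.

12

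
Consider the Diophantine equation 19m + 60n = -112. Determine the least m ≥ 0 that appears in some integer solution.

32

gcd(60, 19) = 1.
1 divides -112, so solutions exist.
By Bézout, 19·(19) + 60·(-6) = 1.
Scale by -112/1 = -112: (m₀, n₀) = (-2128, 672).
General solution: m = -2128 + 60t, n = 672 - 19t for integer t.
m ≥ 0: smallest is -2128 mod 60 = 32 (at t = 36), with n = -12.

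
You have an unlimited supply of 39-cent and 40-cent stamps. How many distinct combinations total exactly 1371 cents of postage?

Need nonnegative integers with 39j + 40k = 1371.
gcd(39, 40) = 1, and 39·(-1) + 40·(1) = 1.
So (j₀, k₀) = (-1371, 1371); general j = -1371 + 40t, k = 1371 - 39t.
j ≥ 0 ⇒ t ≥ 35; k ≥ 0 ⇒ t ≤ 35. That's 1 value of t.

1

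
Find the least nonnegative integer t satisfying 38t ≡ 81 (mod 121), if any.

gcd(121, 38) = 1.
1 divides 81, so solutions exist.
By Bézout, 38*(-35) + 121*(11) = 1.
So 38*(-35) ≡ 1 (mod 121); multiply by 81: t ≡ -2835 (mod 121).
Smallest nonnegative: t = -2835 mod 121 = 69.

69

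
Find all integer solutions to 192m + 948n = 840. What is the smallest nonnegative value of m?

gcd(948, 192):
  948 = 4*192 + 180
  192 = 1*180 + 12
  180 = 15*12
so gcd(948, 192) = 12.
12 divides 840, so solutions exist.
Back-substitute for Bézout coefficients:
  12 = 192 - 1*180
  ... = 192*(5) + 948*(-1)
Scale by 840/12 = 70: (m₀, n₀) = (350, -70).
General solution: m = 350 + 79t, n = -70 - 16t for integer t.
m ≥ 0: smallest is 350 mod 79 = 34 (at t = -4), with n = -6.

34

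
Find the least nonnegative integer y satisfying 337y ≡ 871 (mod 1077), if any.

gcd(1077, 337) = 1  (1077 = 3·337 + 66, 337 = 5·66 + 7, 66 = 9·7 + 3, 7 = 2·3 + 1, 3 = 3·1).
1 divides 871, so solutions exist.
Back-substituting, 337·(310) + 1077·(-97) = 1.
So 337·(310) ≡ 1 (mod 1077); multiply by 871: y ≡ 270010 (mod 1077).
Smallest nonnegative: y = 270010 mod 1077 = 760.

760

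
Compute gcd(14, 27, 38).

gcd(27, 14):
  27 = 1*14 + 13
  14 = 1*13 + 1
  13 = 13*1
so gcd(27, 14) = 1.
gcd(1, 38) = 1.

1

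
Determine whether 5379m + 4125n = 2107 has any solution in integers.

gcd(5379, 4125):
  5379 = 1×4125 + 1254
  4125 = 3×1254 + 363
  1254 = 3×363 + 165
  363 = 2×165 + 33
  165 = 5×33
so gcd(5379, 4125) = 33.
33 does not divide 2107 (remainder 28), so no integer solutions.

no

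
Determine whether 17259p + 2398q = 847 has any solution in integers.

yes

gcd(17259, 2398) = 11.
11 divides 847, so integer solutions exist.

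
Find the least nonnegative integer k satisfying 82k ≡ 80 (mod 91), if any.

72

gcd(91, 82):
  91 = 1·82 + 9
  82 = 9·9 + 1
  9 = 9·1
so gcd(91, 82) = 1.
1 divides 80, so solutions exist.
Back-substitute for Bézout coefficients:
  1 = 82 - 9·9
  ... = 82·(10) + 91·(-9)
So 82·(10) ≡ 1 (mod 91); multiply by 80: k ≡ 800 (mod 91).
Smallest nonnegative: k = 800 mod 91 = 72.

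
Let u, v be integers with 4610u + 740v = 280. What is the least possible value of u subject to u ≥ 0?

6

gcd(4610, 740):
  4610 = 6·740 + 170
  740 = 4·170 + 60
  170 = 2·60 + 50
  60 = 1·50 + 10
  50 = 5·10
so gcd(4610, 740) = 10.
10 divides 280, so solutions exist.
Back-substitute for Bézout coefficients:
  10 = 60 - 1·50
  ... = 4610·(-13) + 740·(81)
Scale by 280/10 = 28: (u₀, v₀) = (-364, 2268).
General solution: u = -364 + 74t, v = 2268 - 461t for integer t.
u ≥ 0: smallest is -364 mod 74 = 6 (at t = 5), with v = -37.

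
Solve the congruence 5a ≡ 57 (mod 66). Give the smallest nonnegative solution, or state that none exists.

51

gcd(66, 5) = 1  (66 = 13*5 + 1, 5 = 5*1).
1 divides 57, so solutions exist.
Back-substituting, 5*(-13) + 66*(1) = 1.
So 5*(-13) ≡ 1 (mod 66); multiply by 57: a ≡ -741 (mod 66).
Smallest nonnegative: a = -741 mod 66 = 51.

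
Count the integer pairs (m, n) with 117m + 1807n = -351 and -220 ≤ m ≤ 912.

gcd(1807, 117) = 13.
By Bézout, 117*(31) + 1807*(-2) = 13.
Particular solution: (136, -9).
General solution: m = 136 + 139t, n = -9 - 9t for integer t.
-220 ≤ 136 + 139t ≤ 912 gives t ∈ [-2, 5], which is 8 values.

8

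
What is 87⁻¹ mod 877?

625

gcd(877, 87) = 1  (877 = 10×87 + 7, 87 = 12×7 + 3, 7 = 2×3 + 1, 3 = 3×1).
Back-substituting, 87×(-252) + 877×(25) = 1.
So 87×-252 ≡ 1 (mod 877), and -252 mod 877 = 625.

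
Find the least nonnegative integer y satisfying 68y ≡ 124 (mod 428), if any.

27

gcd(428, 68):
  428 = 6·68 + 20
  68 = 3·20 + 8
  20 = 2·8 + 4
  8 = 2·4
so gcd(428, 68) = 4.
4 divides 124, so solutions exist.
Back-substitute for Bézout coefficients:
  4 = 20 - 2·8
  ... = 68·(-44) + 428·(7)
So 68·(-44) ≡ 4 (mod 428); multiply by 31: y ≡ -1364 (mod 107).
Smallest nonnegative: y = -1364 mod 107 = 27.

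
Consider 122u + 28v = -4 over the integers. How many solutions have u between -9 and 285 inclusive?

gcd(122, 28) = 2  (122 = 4×28 + 10, 28 = 2×10 + 8, 10 = 1×8 + 2, 8 = 4×2).
Back-substituting, 122×(3) + 28×(-13) = 2.
Scale by -2: particular solution (-6, 26); reduce u mod 14: (8, -35).
General solution: u = 8 + 14t, v = -35 - 61t for integer t.
-9 ≤ 8 + 14t ≤ 285 gives t ∈ [-1, 19], which is 21 values.

21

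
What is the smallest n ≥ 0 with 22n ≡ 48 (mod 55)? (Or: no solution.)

gcd(55, 22) = 11  (55 = 2×22 + 11, 22 = 2×11).
11 does not divide 48, so the congruence has no solution.

no solution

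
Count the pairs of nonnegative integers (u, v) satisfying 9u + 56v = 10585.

21

gcd(56, 9):
  56 = 6·9 + 2
  9 = 4·2 + 1
  2 = 2·1
so gcd(56, 9) = 1.
Back-substitute for Bézout coefficients:
  1 = 9 - 4·2
  ... = 9·(25) + 56·(-4)
Scale by 10585: one solution is (264625, -42340). Reduce u mod 56: (25, 185).
General: u = 25 + 56t, v = 185 - 9t.
u ≥ 0 ⇒ t ≥ 0; v ≥ 0 ⇒ t ≤ 20. So t ∈ [0, 20]: 21 solutions.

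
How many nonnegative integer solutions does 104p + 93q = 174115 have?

18

gcd(104, 93) = 1  (104 = 1·93 + 11, 93 = 8·11 + 5, 11 = 2·5 + 1, 5 = 5·1).
Back-substituting, 104·(17) + 93·(-19) = 1.
Scale by 174115: one solution is (2959955, -3308185). Reduce p mod 93: (44, 1823).
General: p = 44 + 93t, q = 1823 - 104t.
p ≥ 0 ⇒ t ≥ 0; q ≥ 0 ⇒ t ≤ 17. So t ∈ [0, 17]: 18 solutions.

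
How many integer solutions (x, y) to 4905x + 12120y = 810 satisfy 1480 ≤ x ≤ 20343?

23

gcd(12120, 4905):
  12120 = 2·4905 + 2310
  4905 = 2·2310 + 285
  2310 = 8·285 + 30
  285 = 9·30 + 15
  30 = 2·15
so gcd(12120, 4905) = 15.
Back-substitute for Bézout coefficients:
  15 = 285 - 9·30
  ... = 4905·(383) + 12120·(-155)
Scale by 54: particular solution (20682, -8370); reduce x mod 808: (482, -195).
General solution: x = 482 + 808t, y = -195 - 327t for integer t.
1480 ≤ 482 + 808t ≤ 20343 gives t ∈ [2, 24], which is 23 values.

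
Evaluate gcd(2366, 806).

26

gcd(2366, 806):
  2366 = 2*806 + 754
  806 = 1*754 + 52
  754 = 14*52 + 26
  52 = 2*26
so gcd(2366, 806) = 26.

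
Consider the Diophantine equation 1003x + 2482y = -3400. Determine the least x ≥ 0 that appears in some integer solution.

gcd(2482, 1003) = 17.
17 divides -3400, so solutions exist.
By Bézout, 1003·(-47) + 2482·(19) = 17.
Scale by -3400/17 = -200: (x₀, y₀) = (9400, -3800).
General solution: x = 9400 + 146t, y = -3800 - 59t for integer t.
x ≥ 0: smallest is 9400 mod 146 = 56 (at t = -64), with y = -24.

56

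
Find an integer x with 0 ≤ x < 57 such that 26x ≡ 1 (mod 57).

gcd(57, 26) = 1  (57 = 2*26 + 5, 26 = 5*5 + 1, 5 = 5*1).
Back-substituting, 26*(11) + 57*(-5) = 1.
So 26*11 ≡ 1 (mod 57), and 11 mod 57 = 11.

11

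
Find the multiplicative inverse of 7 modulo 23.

10

gcd(23, 7) = 1  (23 = 3×7 + 2, 7 = 3×2 + 1, 2 = 2×1).
Back-substituting, 7×(10) + 23×(-3) = 1.
So 7×10 ≡ 1 (mod 23), and 10 mod 23 = 10.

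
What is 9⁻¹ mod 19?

gcd(19, 9) = 1  (19 = 2·9 + 1, 9 = 9·1).
Back-substituting, 9·(-2) + 19·(1) = 1.
So 9·-2 ≡ 1 (mod 19), and -2 mod 19 = 17.

17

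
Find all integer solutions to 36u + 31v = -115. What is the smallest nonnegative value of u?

gcd(36, 31) = 1.
1 divides -115, so solutions exist.
By Bézout, 36·(-6) + 31·(7) = 1.
Scale by -115/1 = -115: (u₀, v₀) = (690, -805).
General solution: u = 690 + 31t, v = -805 - 36t for integer t.
u ≥ 0: smallest is 690 mod 31 = 8 (at t = -22), with v = -13.

8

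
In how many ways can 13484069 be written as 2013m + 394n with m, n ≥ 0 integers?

17

gcd(2013, 394) = 1.
By Bézout, 2013·(55) + 394·(-281) = 1.
One solution: (353, 32420).
General: m = 353 + 394t, n = 32420 - 2013t.
m ≥ 0 ⇒ t ≥ 0; n ≥ 0 ⇒ t ≤ 16. So t ∈ [0, 16]: 17 solutions.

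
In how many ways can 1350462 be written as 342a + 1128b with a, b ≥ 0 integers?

gcd(1128, 342) = 6.
By Bézout, 342·(33) + 1128·(-10) = 6.
One solution: (37, 1186).
General: a = 37 + 188t, b = 1186 - 57t.
a ≥ 0 ⇒ t ≥ 0; b ≥ 0 ⇒ t ≤ 20. So t ∈ [0, 20]: 21 solutions.

21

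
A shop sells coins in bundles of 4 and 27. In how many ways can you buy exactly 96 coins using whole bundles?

1

Need nonnegative integers with 4j + 27k = 96.
gcd(4, 27) = 1, and 4·(7) + 27·(-1) = 1.
So (j₀, k₀) = (672, -96); general j = 672 + 27t, k = -96 - 4t.
j ≥ 0 ⇒ t ≥ -24; k ≥ 0 ⇒ t ≤ -24. That's 1 value of t.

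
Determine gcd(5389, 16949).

17

gcd(16949, 5389):
  16949 = 3·5389 + 782
  5389 = 6·782 + 697
  782 = 1·697 + 85
  697 = 8·85 + 17
  85 = 5·17
so gcd(16949, 5389) = 17.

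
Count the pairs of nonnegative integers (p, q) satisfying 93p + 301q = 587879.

gcd(301, 93):
  301 = 3×93 + 22
  93 = 4×22 + 5
  22 = 4×5 + 2
  5 = 2×2 + 1
  2 = 2×1
so gcd(301, 93) = 1.
Back-substitute for Bézout coefficients:
  1 = 5 - 2×2
  ... = 93×(123) + 301×(-38)
Scale by 587879: one solution is (72309117, -22339402). Reduce p mod 301: (188, 1895).
General: p = 188 + 301t, q = 1895 - 93t.
p ≥ 0 ⇒ t ≥ 0; q ≥ 0 ⇒ t ≤ 20. So t ∈ [0, 20]: 21 solutions.

21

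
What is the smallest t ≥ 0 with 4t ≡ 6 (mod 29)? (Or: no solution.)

16

gcd(29, 4) = 1.
1 divides 6, so solutions exist.
By Bézout, 4·(-7) + 29·(1) = 1.
So 4·(-7) ≡ 1 (mod 29); multiply by 6: t ≡ -42 (mod 29).
Smallest nonnegative: t = -42 mod 29 = 16.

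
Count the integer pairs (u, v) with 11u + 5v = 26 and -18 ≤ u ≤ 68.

17

gcd(11, 5) = 1  (11 = 2·5 + 1, 5 = 5·1).
Back-substituting, 11·(1) + 5·(-2) = 1.
Scale by 26: particular solution (26, -52); reduce u mod 5: (1, 3).
General solution: u = 1 + 5t, v = 3 - 11t for integer t.
-18 ≤ 1 + 5t ≤ 68 gives t ∈ [-3, 13], which is 17 values.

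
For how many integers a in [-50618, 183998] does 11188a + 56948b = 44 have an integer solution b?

16

gcd(56948, 11188):
  56948 = 5·11188 + 1008
  11188 = 11·1008 + 100
  1008 = 10·100 + 8
  100 = 12·8 + 4
  8 = 2·4
so gcd(56948, 11188) = 4.
Back-substitute for Bézout coefficients:
  4 = 100 - 12·8
  ... = 11188·(6836) + 56948·(-1343)
Scale by 11: particular solution (75196, -14773); reduce a mod 14237: (4011, -788).
General solution: a = 4011 + 14237t, b = -788 - 2797t for integer t.
-50618 ≤ 4011 + 14237t ≤ 183998 gives t ∈ [-3, 12], which is 16 values.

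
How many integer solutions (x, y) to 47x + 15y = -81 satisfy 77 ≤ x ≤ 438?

24

gcd(47, 15) = 1  (47 = 3*15 + 2, 15 = 7*2 + 1, 2 = 2*1).
Back-substituting, 47*(-7) + 15*(22) = 1.
Scale by -81: particular solution (567, -1782); reduce x mod 15: (12, -43).
General solution: x = 12 + 15t, y = -43 - 47t for integer t.
77 ≤ 12 + 15t ≤ 438 gives t ∈ [5, 28], which is 24 values.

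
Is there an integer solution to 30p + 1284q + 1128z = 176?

gcd(1284, 30) = 6  (1284 = 42·30 + 24, 30 = 1·24 + 6, 24 = 4·6).
gcd(6, 1128) = 6.
6 does not divide 176 (remainder 2), so no integer solutions.

no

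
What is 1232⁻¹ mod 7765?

gcd(7765, 1232):
  7765 = 6*1232 + 373
  1232 = 3*373 + 113
  373 = 3*113 + 34
  113 = 3*34 + 11
  34 = 3*11 + 1
  11 = 11*1
so gcd(7765, 1232) = 1.
Back-substitute for Bézout coefficients:
  1 = 34 - 3*11
  ... = 1232*(-687) + 7765*(109)
So 1232*-687 ≡ 1 (mod 7765), and -687 mod 7765 = 7078.

7078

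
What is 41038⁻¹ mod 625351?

gcd(625351, 41038):
  625351 = 15·41038 + 9781
  41038 = 4·9781 + 1914
  9781 = 5·1914 + 211
  1914 = 9·211 + 15
  211 = 14·15 + 1
  15 = 15·1
so gcd(625351, 41038) = 1.
Back-substitute for Bézout coefficients:
  1 = 211 - 14·15
  ... = 41038·(-41494) + 625351·(2723)
So 41038·-41494 ≡ 1 (mod 625351), and -41494 mod 625351 = 583857.

583857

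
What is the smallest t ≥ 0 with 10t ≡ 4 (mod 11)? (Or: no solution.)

gcd(11, 10):
  11 = 1×10 + 1
  10 = 10×1
so gcd(11, 10) = 1.
1 divides 4, so solutions exist.
Back-substitute for Bézout coefficients:
  1 = 11 - 1×10
  ... = 10×(-1) + 11×(1)
So 10×(-1) ≡ 1 (mod 11); multiply by 4: t ≡ -4 (mod 11).
Smallest nonnegative: t = -4 mod 11 = 7.

7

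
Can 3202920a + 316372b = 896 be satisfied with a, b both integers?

yes

gcd(3202920, 316372) = 28.
28 divides 896, so integer solutions exist.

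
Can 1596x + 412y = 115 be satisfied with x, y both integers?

no

gcd(1596, 412) = 4  (1596 = 3·412 + 360, 412 = 1·360 + 52, 360 = 6·52 + 48, 52 = 1·48 + 4, 48 = 12·4).
4 does not divide 115 (remainder 3), so no integer solutions.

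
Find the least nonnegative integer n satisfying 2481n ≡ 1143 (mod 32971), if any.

7097

gcd(32971, 2481) = 1  (32971 = 13×2481 + 718, 2481 = 3×718 + 327, 718 = 2×327 + 64, 327 = 5×64 + 7, 64 = 9×7 + 1, 7 = 7×1).
1 divides 1143, so solutions exist.
Back-substituting, 2481×(-4638) + 32971×(349) = 1.
So 2481×(-4638) ≡ 1 (mod 32971); multiply by 1143: n ≡ -5301234 (mod 32971).
Smallest nonnegative: n = -5301234 mod 32971 = 7097.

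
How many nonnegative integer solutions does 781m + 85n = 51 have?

0

gcd(781, 85) = 1  (781 = 9·85 + 16, 85 = 5·16 + 5, 16 = 3·5 + 1, 5 = 5·1).
Back-substituting, 781·(16) + 85·(-147) = 1.
Scale by 51: one solution is (816, -7497). Reduce m mod 85: (51, -468).
General: m = 51 + 85t, n = -468 - 781t.
m ≥ 0 ⇒ t ≥ 0; n ≥ 0 ⇒ t ≤ -1. So t ∈ [0, -1]: 0 solutions.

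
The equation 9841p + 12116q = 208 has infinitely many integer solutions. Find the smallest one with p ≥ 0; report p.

868

gcd(12116, 9841):
  12116 = 1·9841 + 2275
  9841 = 4·2275 + 741
  2275 = 3·741 + 52
  741 = 14·52 + 13
  52 = 4·13
so gcd(12116, 9841) = 13.
13 divides 208, so solutions exist.
Back-substitute for Bézout coefficients:
  13 = 741 - 14·52
  ... = 9841·(229) + 12116·(-186)
Scale by 208/13 = 16: (p₀, q₀) = (3664, -2976).
General solution: p = 3664 + 932t, q = -2976 - 757t for integer t.
p ≥ 0: smallest is 3664 mod 932 = 868 (at t = -3), with q = -705.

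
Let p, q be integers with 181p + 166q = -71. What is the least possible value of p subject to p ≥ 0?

117

gcd(181, 166) = 1  (181 = 1×166 + 15, 166 = 11×15 + 1, 15 = 15×1).
1 divides -71, so solutions exist.
Back-substituting, 181×(-11) + 166×(12) = 1.
Scale by -71/1 = -71: (p₀, q₀) = (781, -852).
General solution: p = 781 + 166t, q = -852 - 181t for integer t.
p ≥ 0: smallest is 781 mod 166 = 117 (at t = -4), with q = -128.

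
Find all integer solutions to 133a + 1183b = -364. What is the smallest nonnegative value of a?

104

gcd(1183, 133) = 7.
7 divides -364, so solutions exist.
By Bézout, 133·(-80) + 1183·(9) = 7.
Scale by -364/7 = -52: (a₀, b₀) = (4160, -468).
General solution: a = 4160 + 169t, b = -468 - 19t for integer t.
a ≥ 0: smallest is 4160 mod 169 = 104 (at t = -24), with b = -12.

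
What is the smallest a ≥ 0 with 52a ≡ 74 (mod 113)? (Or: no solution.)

84

gcd(113, 52):
  113 = 2·52 + 9
  52 = 5·9 + 7
  9 = 1·7 + 2
  7 = 3·2 + 1
  2 = 2·1
so gcd(113, 52) = 1.
1 divides 74, so solutions exist.
Back-substitute for Bézout coefficients:
  1 = 7 - 3·2
  ... = 52·(50) + 113·(-23)
So 52·(50) ≡ 1 (mod 113); multiply by 74: a ≡ 3700 (mod 113).
Smallest nonnegative: a = 3700 mod 113 = 84.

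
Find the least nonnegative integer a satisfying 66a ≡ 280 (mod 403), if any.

gcd(403, 66):
  403 = 6×66 + 7
  66 = 9×7 + 3
  7 = 2×3 + 1
  3 = 3×1
so gcd(403, 66) = 1.
1 divides 280, so solutions exist.
Back-substitute for Bézout coefficients:
  1 = 7 - 2×3
  ... = 66×(-116) + 403×(19)
So 66×(-116) ≡ 1 (mod 403); multiply by 280: a ≡ -32480 (mod 403).
Smallest nonnegative: a = -32480 mod 403 = 163.

163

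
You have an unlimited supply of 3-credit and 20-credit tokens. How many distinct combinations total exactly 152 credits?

3

Need nonnegative integers with 3j + 20k = 152.
gcd(3, 20) = 1, and 3·(7) + 20·(-1) = 1.
So (j₀, k₀) = (1064, -152); general j = 1064 + 20t, k = -152 - 3t.
j ≥ 0 ⇒ t ≥ -53; k ≥ 0 ⇒ t ≤ -51. That's 3 values of t.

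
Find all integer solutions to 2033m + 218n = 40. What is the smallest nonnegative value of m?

194

gcd(2033, 218):
  2033 = 9×218 + 71
  218 = 3×71 + 5
  71 = 14×5 + 1
  5 = 5×1
so gcd(2033, 218) = 1.
1 divides 40, so solutions exist.
Back-substitute for Bézout coefficients:
  1 = 71 - 14×5
  ... = 2033×(43) + 218×(-401)
Scale by 40/1 = 40: (m₀, n₀) = (1720, -16040).
General solution: m = 1720 + 218t, n = -16040 - 2033t for integer t.
m ≥ 0: smallest is 1720 mod 218 = 194 (at t = -7), with n = -1809.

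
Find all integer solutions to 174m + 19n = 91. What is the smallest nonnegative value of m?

5

gcd(174, 19) = 1.
1 divides 91, so solutions exist.
By Bézout, 174·(-6) + 19·(55) = 1.
Scale by 91/1 = 91: (m₀, n₀) = (-546, 5005).
General solution: m = -546 + 19t, n = 5005 - 174t for integer t.
m ≥ 0: smallest is -546 mod 19 = 5 (at t = 29), with n = -41.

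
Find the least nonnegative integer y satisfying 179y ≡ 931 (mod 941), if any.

42

gcd(941, 179):
  941 = 5·179 + 46
  179 = 3·46 + 41
  46 = 1·41 + 5
  41 = 8·5 + 1
  5 = 5·1
so gcd(941, 179) = 1.
1 divides 931, so solutions exist.
Back-substitute for Bézout coefficients:
  1 = 41 - 8·5
  ... = 179·(184) + 941·(-35)
So 179·(184) ≡ 1 (mod 941); multiply by 931: y ≡ 171304 (mod 941).
Smallest nonnegative: y = 171304 mod 941 = 42.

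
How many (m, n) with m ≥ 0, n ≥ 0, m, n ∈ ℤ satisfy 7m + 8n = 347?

gcd(8, 7):
  8 = 1*7 + 1
  7 = 7*1
so gcd(8, 7) = 1.
Back-substitute for Bézout coefficients:
  1 = 8 - 1*7
  ... = 7*(-1) + 8*(1)
Scale by 347: one solution is (-347, 347). Reduce m mod 8: (5, 39).
General: m = 5 + 8t, n = 39 - 7t.
m ≥ 0 ⇒ t ≥ 0; n ≥ 0 ⇒ t ≤ 5. So t ∈ [0, 5]: 6 solutions.

6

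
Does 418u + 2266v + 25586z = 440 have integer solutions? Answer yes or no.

yes

gcd(2266, 418) = 22  (2266 = 5·418 + 176, 418 = 2·176 + 66, 176 = 2·66 + 44, 66 = 1·44 + 22, 44 = 2·22).
gcd(22, 25586) = 22.
22 divides 440, so integer solutions exist.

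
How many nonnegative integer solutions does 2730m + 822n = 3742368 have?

gcd(2730, 822) = 6  (2730 = 3×822 + 264, 822 = 3×264 + 30, 264 = 8×30 + 24, 30 = 1×24 + 6, 24 = 4×6).
Back-substituting, 2730×(-28) + 822×(93) = 6.
Scale by 623728: one solution is (-17464384, 58006704). Reduce m mod 137: (102, 4214).
General: m = 102 + 137t, n = 4214 - 455t.
m ≥ 0 ⇒ t ≥ 0; n ≥ 0 ⇒ t ≤ 9. So t ∈ [0, 9]: 10 solutions.

10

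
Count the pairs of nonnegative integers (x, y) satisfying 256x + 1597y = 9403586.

23

gcd(1597, 256) = 1  (1597 = 6·256 + 61, 256 = 4·61 + 12, 61 = 5·12 + 1, 12 = 12·1).
Back-substituting, 256·(-131) + 1597·(21) = 1.
Scale by 9403586: one solution is (-1231869766, 197475306). Reduce x mod 1597: (139, 5866).
General: x = 139 + 1597t, y = 5866 - 256t.
x ≥ 0 ⇒ t ≥ 0; y ≥ 0 ⇒ t ≤ 22. So t ∈ [0, 22]: 23 solutions.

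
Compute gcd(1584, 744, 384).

gcd(1584, 744):
  1584 = 2×744 + 96
  744 = 7×96 + 72
  96 = 1×72 + 24
  72 = 3×24
so gcd(1584, 744) = 24.
gcd(24, 384) = 24.

24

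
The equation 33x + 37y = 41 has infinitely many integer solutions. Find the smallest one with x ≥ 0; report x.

gcd(37, 33) = 1.
1 divides 41, so solutions exist.
By Bézout, 33×(9) + 37×(-8) = 1.
Scale by 41/1 = 41: (x₀, y₀) = (369, -328).
General solution: x = 369 + 37t, y = -328 - 33t for integer t.
x ≥ 0: smallest is 369 mod 37 = 36 (at t = -9), with y = -31.

36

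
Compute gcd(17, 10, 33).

gcd(17, 10):
  17 = 1×10 + 7
  10 = 1×7 + 3
  7 = 2×3 + 1
  3 = 3×1
so gcd(17, 10) = 1.
gcd(1, 33) = 1.

1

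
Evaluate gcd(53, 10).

gcd(53, 10) = 1  (53 = 5·10 + 3, 10 = 3·3 + 1, 3 = 3·1).

1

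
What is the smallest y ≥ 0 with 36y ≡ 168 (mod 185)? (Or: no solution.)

gcd(185, 36) = 1  (185 = 5×36 + 5, 36 = 7×5 + 1, 5 = 5×1).
1 divides 168, so solutions exist.
Back-substituting, 36×(36) + 185×(-7) = 1.
So 36×(36) ≡ 1 (mod 185); multiply by 168: y ≡ 6048 (mod 185).
Smallest nonnegative: y = 6048 mod 185 = 128.

128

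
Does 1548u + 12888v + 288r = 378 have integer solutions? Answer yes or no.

gcd(12888, 1548) = 36  (12888 = 8·1548 + 504, 1548 = 3·504 + 36, 504 = 14·36).
gcd(36, 288) = 36.
36 does not divide 378 (remainder 18), so no integer solutions.

no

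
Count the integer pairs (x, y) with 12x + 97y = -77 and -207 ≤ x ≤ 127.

3

gcd(97, 12):
  97 = 8*12 + 1
  12 = 12*1
so gcd(97, 12) = 1.
Back-substitute for Bézout coefficients:
  1 = 97 - 8*12
  ... = 12*(-8) + 97*(1)
Scale by -77: particular solution (616, -77); reduce x mod 97: (34, -5).
General solution: x = 34 + 97t, y = -5 - 12t for integer t.
-207 ≤ 34 + 97t ≤ 127 gives t ∈ [-2, 0], which is 3 values.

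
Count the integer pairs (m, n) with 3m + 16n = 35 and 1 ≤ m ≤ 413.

26

gcd(16, 3):
  16 = 5·3 + 1
  3 = 3·1
so gcd(16, 3) = 1.
Back-substitute for Bézout coefficients:
  1 = 16 - 5·3
  ... = 3·(-5) + 16·(1)
Scale by 35: particular solution (-175, 35); reduce m mod 16: (1, 2).
General solution: m = 1 + 16t, n = 2 - 3t for integer t.
1 ≤ 1 + 16t ≤ 413 gives t ∈ [0, 25], which is 26 values.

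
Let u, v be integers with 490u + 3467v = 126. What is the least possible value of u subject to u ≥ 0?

gcd(3467, 490) = 1.
1 divides 126, so solutions exist.
By Bézout, 490*(-375) + 3467*(53) = 1.
Scale by 126/1 = 126: (u₀, v₀) = (-47250, 6678).
General solution: u = -47250 + 3467t, v = 6678 - 490t for integer t.
u ≥ 0: smallest is -47250 mod 3467 = 1288 (at t = 14), with v = -182.

1288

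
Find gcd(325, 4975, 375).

25

gcd(4975, 325):
  4975 = 15×325 + 100
  325 = 3×100 + 25
  100 = 4×25
so gcd(4975, 325) = 25.
gcd(25, 375) = 25.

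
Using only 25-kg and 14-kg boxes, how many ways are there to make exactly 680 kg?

Need nonnegative integers with 25j + 14k = 680.
gcd(25, 14) = 1, and 25·(-5) + 14·(9) = 1.
So (j₀, k₀) = (-3400, 6120); general j = -3400 + 14t, k = 6120 - 25t.
j ≥ 0 ⇒ t ≥ 243; k ≥ 0 ⇒ t ≤ 244. That's 2 values of t.

2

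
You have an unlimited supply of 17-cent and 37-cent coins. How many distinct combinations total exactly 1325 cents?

Need nonnegative integers with 17j + 37k = 1325.
gcd(17, 37) = 1, and 17·(-13) + 37·(6) = 1.
So (j₀, k₀) = (-17225, 7950); general j = -17225 + 37t, k = 7950 - 17t.
j ≥ 0 ⇒ t ≥ 466; k ≥ 0 ⇒ t ≤ 467. That's 2 values of t.

2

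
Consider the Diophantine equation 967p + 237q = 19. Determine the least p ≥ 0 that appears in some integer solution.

gcd(967, 237):
  967 = 4×237 + 19
  237 = 12×19 + 9
  19 = 2×9 + 1
  9 = 9×1
so gcd(967, 237) = 1.
1 divides 19, so solutions exist.
Back-substitute for Bézout coefficients:
  1 = 19 - 2×9
  ... = 967×(25) + 237×(-102)
Scale by 19/1 = 19: (p₀, q₀) = (475, -1938).
General solution: p = 475 + 237t, q = -1938 - 967t for integer t.
p ≥ 0: smallest is 475 mod 237 = 1 (at t = -2), with q = -4.

1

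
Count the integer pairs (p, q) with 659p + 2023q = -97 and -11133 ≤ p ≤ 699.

gcd(2023, 659) = 1  (2023 = 3*659 + 46, 659 = 14*46 + 15, 46 = 3*15 + 1, 15 = 15*1).
Back-substituting, 659*(-132) + 2023*(43) = 1.
Scale by -97: particular solution (12804, -4171); reduce p mod 2023: (666, -217).
General solution: p = 666 + 2023t, q = -217 - 659t for integer t.
-11133 ≤ 666 + 2023t ≤ 699 gives t ∈ [-5, 0], which is 6 values.

6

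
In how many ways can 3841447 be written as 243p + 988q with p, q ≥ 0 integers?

16

gcd(988, 243) = 1  (988 = 4·243 + 16, 243 = 15·16 + 3, 16 = 5·3 + 1, 3 = 3·1).
Back-substituting, 243·(-309) + 988·(76) = 1.
Scale by 3841447: one solution is (-1187007123, 291949972). Reduce p mod 988: (777, 3697).
General: p = 777 + 988t, q = 3697 - 243t.
p ≥ 0 ⇒ t ≥ 0; q ≥ 0 ⇒ t ≤ 15. So t ∈ [0, 15]: 16 solutions.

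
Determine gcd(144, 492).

gcd(492, 144):
  492 = 3×144 + 60
  144 = 2×60 + 24
  60 = 2×24 + 12
  24 = 2×12
so gcd(492, 144) = 12.

12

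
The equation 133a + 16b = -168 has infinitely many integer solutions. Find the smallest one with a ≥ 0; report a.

gcd(133, 16):
  133 = 8×16 + 5
  16 = 3×5 + 1
  5 = 5×1
so gcd(133, 16) = 1.
1 divides -168, so solutions exist.
Back-substitute for Bézout coefficients:
  1 = 16 - 3×5
  ... = 133×(-3) + 16×(25)
Scale by -168/1 = -168: (a₀, b₀) = (504, -4200).
General solution: a = 504 + 16t, b = -4200 - 133t for integer t.
a ≥ 0: smallest is 504 mod 16 = 8 (at t = -31), with b = -77.

8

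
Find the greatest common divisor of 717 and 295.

1

gcd(717, 295):
  717 = 2·295 + 127
  295 = 2·127 + 41
  127 = 3·41 + 4
  41 = 10·4 + 1
  4 = 4·1
so gcd(717, 295) = 1.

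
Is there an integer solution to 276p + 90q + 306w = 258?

gcd(276, 90) = 6  (276 = 3×90 + 6, 90 = 15×6).
gcd(6, 306) = 6.
6 divides 258, so integer solutions exist.

yes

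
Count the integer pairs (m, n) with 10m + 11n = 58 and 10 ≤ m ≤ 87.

7

gcd(11, 10):
  11 = 1×10 + 1
  10 = 10×1
so gcd(11, 10) = 1.
Back-substitute for Bézout coefficients:
  1 = 11 - 1×10
  ... = 10×(-1) + 11×(1)
Scale by 58: particular solution (-58, 58); reduce m mod 11: (8, -2).
General solution: m = 8 + 11t, n = -2 - 10t for integer t.
10 ≤ 8 + 11t ≤ 87 gives t ∈ [1, 7], which is 7 values.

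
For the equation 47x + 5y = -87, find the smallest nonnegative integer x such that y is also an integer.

4

gcd(47, 5):
  47 = 9*5 + 2
  5 = 2*2 + 1
  2 = 2*1
so gcd(47, 5) = 1.
1 divides -87, so solutions exist.
Back-substitute for Bézout coefficients:
  1 = 5 - 2*2
  ... = 47*(-2) + 5*(19)
Scale by -87/1 = -87: (x₀, y₀) = (174, -1653).
General solution: x = 174 + 5t, y = -1653 - 47t for integer t.
x ≥ 0: smallest is 174 mod 5 = 4 (at t = -34), with y = -55.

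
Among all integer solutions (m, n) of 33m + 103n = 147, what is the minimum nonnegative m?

70

gcd(103, 33):
  103 = 3*33 + 4
  33 = 8*4 + 1
  4 = 4*1
so gcd(103, 33) = 1.
1 divides 147, so solutions exist.
Back-substitute for Bézout coefficients:
  1 = 33 - 8*4
  ... = 33*(25) + 103*(-8)
Scale by 147/1 = 147: (m₀, n₀) = (3675, -1176).
General solution: m = 3675 + 103t, n = -1176 - 33t for integer t.
m ≥ 0: smallest is 3675 mod 103 = 70 (at t = -35), with n = -21.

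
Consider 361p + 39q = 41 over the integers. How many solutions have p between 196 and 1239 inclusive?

gcd(361, 39) = 1  (361 = 9·39 + 10, 39 = 3·10 + 9, 10 = 1·9 + 1, 9 = 9·1).
Back-substituting, 361·(4) + 39·(-37) = 1.
Scale by 41: particular solution (164, -1517); reduce p mod 39: (8, -73).
General solution: p = 8 + 39t, q = -73 - 361t for integer t.
196 ≤ 8 + 39t ≤ 1239 gives t ∈ [5, 31], which is 27 values.

27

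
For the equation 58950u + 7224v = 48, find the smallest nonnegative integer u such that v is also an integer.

gcd(58950, 7224):
  58950 = 8*7224 + 1158
  7224 = 6*1158 + 276
  1158 = 4*276 + 54
  276 = 5*54 + 6
  54 = 9*6
so gcd(58950, 7224) = 6.
6 divides 48, so solutions exist.
Back-substitute for Bézout coefficients:
  6 = 276 - 5*54
  ... = 58950*(-131) + 7224*(1069)
Scale by 48/6 = 8: (u₀, v₀) = (-1048, 8552).
General solution: u = -1048 + 1204t, v = 8552 - 9825t for integer t.
u ≥ 0: smallest is -1048 mod 1204 = 156 (at t = 1), with v = -1273.

156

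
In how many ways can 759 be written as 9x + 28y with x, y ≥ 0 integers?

3

gcd(28, 9):
  28 = 3*9 + 1
  9 = 9*1
so gcd(28, 9) = 1.
Back-substitute for Bézout coefficients:
  1 = 28 - 3*9
  ... = 9*(-3) + 28*(1)
Scale by 759: one solution is (-2277, 759). Reduce x mod 28: (19, 21).
General: x = 19 + 28t, y = 21 - 9t.
x ≥ 0 ⇒ t ≥ 0; y ≥ 0 ⇒ t ≤ 2. So t ∈ [0, 2]: 3 solutions.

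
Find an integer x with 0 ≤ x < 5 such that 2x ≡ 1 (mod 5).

gcd(5, 2):
  5 = 2×2 + 1
  2 = 2×1
so gcd(5, 2) = 1.
Back-substitute for Bézout coefficients:
  1 = 5 - 2×2
  ... = 2×(-2) + 5×(1)
So 2×-2 ≡ 1 (mod 5), and -2 mod 5 = 3.

3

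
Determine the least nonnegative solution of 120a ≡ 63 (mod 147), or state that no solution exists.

14

gcd(147, 120) = 3  (147 = 1·120 + 27, 120 = 4·27 + 12, 27 = 2·12 + 3, 12 = 4·3).
3 divides 63, so solutions exist.
Back-substituting, 120·(-11) + 147·(9) = 3.
So 120·(-11) ≡ 3 (mod 147); multiply by 21: a ≡ -231 (mod 49).
Smallest nonnegative: a = -231 mod 49 = 14.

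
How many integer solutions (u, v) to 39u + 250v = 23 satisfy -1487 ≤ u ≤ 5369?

27

gcd(250, 39) = 1.
By Bézout, 39×(109) + 250×(-17) = 1.
Particular solution: (7, -1).
General solution: u = 7 + 250t, v = -1 - 39t for integer t.
-1487 ≤ 7 + 250t ≤ 5369 gives t ∈ [-5, 21], which is 27 values.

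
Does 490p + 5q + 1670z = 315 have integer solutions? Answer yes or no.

gcd(490, 5) = 5  (490 = 98*5).
gcd(5, 1670) = 5.
5 divides 315, so integer solutions exist.

yes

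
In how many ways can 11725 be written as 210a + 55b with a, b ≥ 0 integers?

5

gcd(210, 55) = 5  (210 = 3·55 + 45, 55 = 1·45 + 10, 45 = 4·10 + 5, 10 = 2·5).
Back-substituting, 210·(5) + 55·(-19) = 5.
Scale by 2345: one solution is (11725, -44555). Reduce a mod 11: (10, 175).
General: a = 10 + 11t, b = 175 - 42t.
a ≥ 0 ⇒ t ≥ 0; b ≥ 0 ⇒ t ≤ 4. So t ∈ [0, 4]: 5 solutions.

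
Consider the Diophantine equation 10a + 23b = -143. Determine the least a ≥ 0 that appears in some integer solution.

gcd(23, 10) = 1  (23 = 2×10 + 3, 10 = 3×3 + 1, 3 = 3×1).
1 divides -143, so solutions exist.
Back-substituting, 10×(7) + 23×(-3) = 1.
Scale by -143/1 = -143: (a₀, b₀) = (-1001, 429).
General solution: a = -1001 + 23t, b = 429 - 10t for integer t.
a ≥ 0: smallest is -1001 mod 23 = 11 (at t = 44), with b = -11.

11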